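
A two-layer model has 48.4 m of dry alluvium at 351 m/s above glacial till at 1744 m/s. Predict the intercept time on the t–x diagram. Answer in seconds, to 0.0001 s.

0.2701 s

tᵢ = 2h·√(V₂²−V₁²)/(V₁V₂).
√(V₂²−V₁²) = √(1744²−351²) = 1708.3 m/s.
tᵢ = 2·48.4·1708.3/(351·1744) = 0.27014 s.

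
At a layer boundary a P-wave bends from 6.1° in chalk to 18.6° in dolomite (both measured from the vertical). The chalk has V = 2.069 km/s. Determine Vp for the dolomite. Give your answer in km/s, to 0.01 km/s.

Snell's law: sin 6.1°/V₁ = sin 18.6°/V₂.
V₂ = V₁·sin 18.6°/sin 6.1° = 2.069 × 3.0016 = 6.21 km/s.

6.21 km/s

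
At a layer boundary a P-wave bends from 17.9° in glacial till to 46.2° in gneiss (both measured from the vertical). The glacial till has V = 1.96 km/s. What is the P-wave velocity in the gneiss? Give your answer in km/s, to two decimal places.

Snell's law: sin 17.9°/V₁ = sin 46.2°/V₂.
V₂ = V₁·sin 46.2°/sin 17.9° = 1.96 × 2.3483 = 4.60 km/s.

4.60 km/s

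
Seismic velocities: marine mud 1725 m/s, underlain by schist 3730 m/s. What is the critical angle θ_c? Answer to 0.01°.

At critical incidence the refracted ray runs along the interface (θ₂ = 90°), so sin θ_c = V₁/V₂.
θ_c = arcsin(1725/3730) = arcsin 0.4625 = 27.55°.

27.55°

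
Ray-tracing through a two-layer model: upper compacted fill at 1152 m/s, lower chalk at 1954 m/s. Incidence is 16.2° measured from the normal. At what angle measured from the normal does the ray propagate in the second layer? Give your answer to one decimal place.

Snell's law: sin θ₂ = (V₂/V₁)·sin θ₁ = (1954/1152)·sin 16.2° = 0.4732.
θ₂ = sin⁻¹(0.4732) = 28.24° (from vertical).

28.2°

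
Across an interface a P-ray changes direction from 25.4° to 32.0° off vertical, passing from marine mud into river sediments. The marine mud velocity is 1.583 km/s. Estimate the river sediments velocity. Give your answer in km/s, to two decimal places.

Snell's law: sin 25.4°/V₁ = sin 32.0°/V₂.
V₂ = V₁·sin 32.0°/sin 25.4° = 1.583 × 1.2354 = 1.96 km/s.

1.96 km/s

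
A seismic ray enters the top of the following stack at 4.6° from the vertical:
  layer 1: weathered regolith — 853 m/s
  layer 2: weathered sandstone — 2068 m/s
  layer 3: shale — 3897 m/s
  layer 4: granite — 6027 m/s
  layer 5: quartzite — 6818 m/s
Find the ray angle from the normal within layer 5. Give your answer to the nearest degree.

40°

Snell's law across each interface conserves sin θ / V, so sin θ_5 = V_5·sin θ₁/V₁.
sin θ_5 = 6818 × sin 4.6° / 853 = 0.6410.
θ_5 = 39.87° from the vertical.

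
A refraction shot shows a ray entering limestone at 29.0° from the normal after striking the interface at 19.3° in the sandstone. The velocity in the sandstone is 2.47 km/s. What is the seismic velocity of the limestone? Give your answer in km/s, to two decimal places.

3.62 km/s

Snell's law: sin 19.3°/V₁ = sin 29.0°/V₂.
V₂ = V₁·sin 29.0°/sin 19.3° = 2.47 × 1.4668 = 3.62 km/s.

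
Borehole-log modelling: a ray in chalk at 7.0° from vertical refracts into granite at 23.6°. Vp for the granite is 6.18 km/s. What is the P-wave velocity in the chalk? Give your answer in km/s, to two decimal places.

sin 7.0° = 0.1219; sin 23.6° = 0.4003.
V₁ = V₂·(sin θ₁/sin θ₂) = 6.18·(0.1219/0.4003) = 1.88 km/s.

1.88 km/s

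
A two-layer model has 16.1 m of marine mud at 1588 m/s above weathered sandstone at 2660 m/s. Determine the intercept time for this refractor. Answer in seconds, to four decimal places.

θ_c = arcsin(V₁/V₂) = arcsin(1588/2660) = 36.65°; cos θ_c = 0.8022.
tᵢ = 2h·cos θ_c / V₁ = 2·16.1·0.8022 / 1588 = 0.01627 s.

0.0163 s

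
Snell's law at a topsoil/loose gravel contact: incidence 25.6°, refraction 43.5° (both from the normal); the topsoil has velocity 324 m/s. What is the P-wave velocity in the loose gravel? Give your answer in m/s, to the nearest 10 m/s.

520 m/s

sin 25.6° = 0.4321; sin 43.5° = 0.6884.
V₂ = V₁·(sin θ₂/sin θ₁) = 324·(0.6884/0.4321) = 516.16 m/s.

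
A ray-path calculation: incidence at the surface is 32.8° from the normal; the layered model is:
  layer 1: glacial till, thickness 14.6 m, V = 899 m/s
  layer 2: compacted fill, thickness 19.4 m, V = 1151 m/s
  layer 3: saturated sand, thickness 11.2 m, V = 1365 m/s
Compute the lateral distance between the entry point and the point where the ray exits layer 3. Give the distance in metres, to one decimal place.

Apply Snell's law at each interface; in layer i the horizontal offset is hᵢ·tan θᵢ.
Layer 1: θ = 32.80°; offset = 14.6·tan 32.80° = 9.409 m.
Layer 2: sin θ = 1151·sin 32.8°/899 = 0.6936, θ = 43.91°; offset = 19.4·tan 43.91° = 18.677 m.
Layer 3: sin θ = 1365·sin 32.8°/899 = 0.8225, θ = 55.34°; offset = 11.2·tan 55.34° = 16.197 m.
Σ offsets = 44.283 m.

44.3 m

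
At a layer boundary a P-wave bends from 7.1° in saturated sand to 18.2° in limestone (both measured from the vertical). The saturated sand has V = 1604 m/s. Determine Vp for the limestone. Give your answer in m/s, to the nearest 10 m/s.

4050 m/s

Snell's law: sin 7.1°/V₁ = sin 18.2°/V₂.
V₂ = V₁·sin 18.2°/sin 7.1° = 1604 × 2.5270 = 4053.23 m/s.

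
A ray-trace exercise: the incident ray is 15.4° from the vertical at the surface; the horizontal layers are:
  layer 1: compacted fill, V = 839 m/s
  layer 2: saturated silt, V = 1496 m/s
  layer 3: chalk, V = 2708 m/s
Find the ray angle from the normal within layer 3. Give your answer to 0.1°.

Snell's law across each interface conserves sin θ / V, so sin θ_3 = V_3·sin θ₁/V₁.
sin θ_3 = 2708 × sin 15.4° / 839 = 0.8571.
θ_3 = 59.00° from the vertical.

59.0°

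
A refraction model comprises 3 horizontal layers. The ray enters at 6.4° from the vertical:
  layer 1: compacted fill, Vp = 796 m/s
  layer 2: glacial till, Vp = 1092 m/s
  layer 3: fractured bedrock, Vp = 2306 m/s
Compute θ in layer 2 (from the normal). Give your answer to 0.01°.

8.80°

Ray parameter p = sin 6.4° / 796 = 1.4004e-04 s/m.
sin θ_2 = p·V_2 = 1.4004e-04 × 1092 = 0.1529.
θ_2 = 8.80° from the vertical.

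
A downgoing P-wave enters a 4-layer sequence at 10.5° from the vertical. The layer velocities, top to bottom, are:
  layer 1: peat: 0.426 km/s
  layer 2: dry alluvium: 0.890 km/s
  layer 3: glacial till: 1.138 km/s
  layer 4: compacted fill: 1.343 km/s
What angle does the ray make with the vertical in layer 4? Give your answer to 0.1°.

Snell's law across each interface conserves sin θ / V, so sin θ_4 = V_4·sin θ₁/V₁.
sin θ_4 = 1.343 × sin 10.5° / 0.426 = 0.5745.
θ_4 = arcsin 0.5745 = 35.07°.

35.1°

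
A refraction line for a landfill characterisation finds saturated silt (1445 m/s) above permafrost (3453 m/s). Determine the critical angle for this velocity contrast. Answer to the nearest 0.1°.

At critical incidence the refracted ray runs along the interface (θ₂ = 90°), so sin θ_c = V₁/V₂.
θ_c = arcsin(1445/3453) = arcsin 0.4185 = 24.74°.

24.7°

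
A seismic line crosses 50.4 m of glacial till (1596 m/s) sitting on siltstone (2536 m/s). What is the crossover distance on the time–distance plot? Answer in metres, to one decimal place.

211.3 m

θ_c = arcsin(1596/2536) = 39.00°, so cos θ_c = 0.7771 and tᵢ = 2h cos θ_c/V₁ = 0.0491 s.
At crossover x/V₁ = x/V₂ + tᵢ ⇒ x = tᵢ/(1/V₁ − 1/V₂) = 0.04908/(6.2657e-04 − 3.9432e-04) = 211.34 m.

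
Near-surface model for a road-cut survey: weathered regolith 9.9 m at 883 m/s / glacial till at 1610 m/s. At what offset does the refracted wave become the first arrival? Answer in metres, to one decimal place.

36.7 m

x_cross = 2h·√((V₂+V₁)/(V₂−V₁)).
(V₂+V₁)/(V₂−V₁) = (1610+883)/(1610−883) = 3.4292; √ = 1.8518.
x_cross = 2·9.9·1.8518 = 36.67 m.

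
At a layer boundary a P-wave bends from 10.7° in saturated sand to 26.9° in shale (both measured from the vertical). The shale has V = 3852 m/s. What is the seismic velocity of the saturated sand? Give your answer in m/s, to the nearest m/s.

sin 10.7° = 0.1857; sin 26.9° = 0.4524.
V₁ = V₂·(sin θ₁/sin θ₂) = 3852·(0.1857/0.4524) = 1580.75 m/s.

1581 m/s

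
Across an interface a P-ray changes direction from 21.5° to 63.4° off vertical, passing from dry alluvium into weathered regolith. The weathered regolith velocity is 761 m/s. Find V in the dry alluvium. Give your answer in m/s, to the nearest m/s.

sin 21.5° = 0.3665; sin 63.4° = 0.8942.
V₁ = V₂·(sin θ₁/sin θ₂) = 761·(0.3665/0.8942) = 311.92 m/s.

312 m/s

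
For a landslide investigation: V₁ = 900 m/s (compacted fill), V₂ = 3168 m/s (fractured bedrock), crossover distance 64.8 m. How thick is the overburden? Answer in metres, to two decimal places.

x_cross = 2h·√((V₂+V₁)/(V₂−V₁)) → h = x_cross / (2·√((V₂+V₁)/(V₂−V₁))).
√((V₂+V₁)/(V₂−V₁)) = √((3168+900)/(3168−900)) = 1.3393.
h = 64.8 / (2·1.3393) = 24.19 m.

24.19 m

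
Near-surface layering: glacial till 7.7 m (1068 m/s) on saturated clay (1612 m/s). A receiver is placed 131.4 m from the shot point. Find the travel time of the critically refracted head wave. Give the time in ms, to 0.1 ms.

θ_c = arcsin(V₁/V₂) = arcsin(1068/1612) = 41.49°, cos θ_c = 0.7490.
Intercept time tᵢ = 2h cos θ_c / V₁ = 2·7.7·0.7490/1068 = 0.01080 s.
t = x/V₂ + tᵢ = 131.4/1612 + 0.01080 = 0.09231 s.

92.3 ms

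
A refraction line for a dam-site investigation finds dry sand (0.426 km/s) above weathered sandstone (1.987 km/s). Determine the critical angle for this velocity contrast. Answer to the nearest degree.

At critical incidence the refracted ray runs along the interface (θ₂ = 90°), so sin θ_c = V₁/V₂.
θ_c = arcsin(0.426/1.987) = arcsin 0.2144 = 12.38°.

12°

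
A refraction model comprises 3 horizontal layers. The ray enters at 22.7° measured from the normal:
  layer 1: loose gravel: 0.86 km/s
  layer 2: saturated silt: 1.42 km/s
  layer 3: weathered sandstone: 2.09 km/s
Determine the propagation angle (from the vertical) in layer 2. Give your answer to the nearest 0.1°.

Snell's law across each interface conserves sin θ / V, so sin θ_2 = V_2·sin θ₁/V₁.
sin θ_2 = 1.42 × sin 22.7° / 0.86 = 0.6372.
θ_2 = 39.58° from the vertical.

39.6°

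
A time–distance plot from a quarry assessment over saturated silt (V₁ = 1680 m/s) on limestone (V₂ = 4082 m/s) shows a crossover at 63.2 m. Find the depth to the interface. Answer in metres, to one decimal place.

20.4 m

h = (x_cross/2)·√((V₂−V₁)/(V₂+V₁)).
(V₂−V₁)/(V₂+V₁) = (4082−1680)/(4082+1680) = 0.4169; √ = 0.6457.
h = (63.2/2)·0.6457 = 20.40 m.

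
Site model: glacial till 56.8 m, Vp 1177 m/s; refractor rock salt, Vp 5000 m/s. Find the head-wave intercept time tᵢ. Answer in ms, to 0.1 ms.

θ_c = arcsin(V₁/V₂) = arcsin(1177/5000) = 13.62°; cos θ_c = 0.9719.
tᵢ = 2h·cos θ_c / V₁ = 2·56.8·0.9719 / 1177 = 0.09380 s.

93.8 ms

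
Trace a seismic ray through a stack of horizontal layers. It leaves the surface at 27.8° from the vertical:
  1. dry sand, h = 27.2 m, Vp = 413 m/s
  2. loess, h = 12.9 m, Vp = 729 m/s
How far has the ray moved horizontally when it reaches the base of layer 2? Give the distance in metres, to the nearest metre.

Apply Snell's law at each interface; in layer i the horizontal offset is hᵢ·tan θᵢ.
Layer 1: θ = 27.80°; offset = 27.2·tan 27.80° = 14.341 m.
Layer 2: sin θ = 729·sin 27.8°/413 = 0.8232, θ = 55.41°; offset = 12.9·tan 55.41° = 18.707 m.
Summing the layer offsets gives 33.047 m.

33 m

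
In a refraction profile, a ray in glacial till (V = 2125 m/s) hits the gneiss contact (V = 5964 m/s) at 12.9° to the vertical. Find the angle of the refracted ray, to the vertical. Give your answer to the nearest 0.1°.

38.8°

sin θ₁/V₁ = sin θ₂/V₂ ⇒ sin θ₂ = 5964·sin 12.9°/2125 = 5964·0.2233/2125 = 0.6266.
θ₂ = arcsin 0.6266 = 38.80° from the normal.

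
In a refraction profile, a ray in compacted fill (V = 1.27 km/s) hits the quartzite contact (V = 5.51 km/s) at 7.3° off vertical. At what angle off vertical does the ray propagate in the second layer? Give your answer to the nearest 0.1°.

Snell's law: sin θ₂ = (V₂/V₁)·sin θ₁ = (5.51/1.27)·sin 7.3° = 0.5513.
θ₂ = arcsin 0.5513 = 33.45° from the normal.

33.5°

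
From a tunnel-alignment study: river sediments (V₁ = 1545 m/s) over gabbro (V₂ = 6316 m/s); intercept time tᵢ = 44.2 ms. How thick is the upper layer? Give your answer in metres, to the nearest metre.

35 m

θ_c = arcsin(1545/6316) = 14.16°; cos θ_c = 0.9696.
tᵢ = 2h cos θ_c/V₁ ⇒ h = tᵢ·V₁/(2 cos θ_c) = 0.0442·1545/(2·0.9696) = 35.21 m.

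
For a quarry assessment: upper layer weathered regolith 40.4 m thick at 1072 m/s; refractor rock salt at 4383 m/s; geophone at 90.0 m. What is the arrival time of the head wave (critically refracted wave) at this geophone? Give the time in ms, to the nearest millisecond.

94 ms

t = x/V₂ + 2h·√(V₂²−V₁²)/(V₁V₂).
√(V₂²−V₁²) = √(4383²−1072²) = 4249.9 m/s; delay term = 2·40.4·4249.9/(1072·4383) = 0.07308 s.
t = 90.0/4383 + 0.07308 = 0.09362 s.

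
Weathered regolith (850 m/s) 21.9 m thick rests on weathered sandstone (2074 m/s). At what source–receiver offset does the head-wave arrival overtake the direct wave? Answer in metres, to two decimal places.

67.70 m

x_cross = 2h·√((V₂+V₁)/(V₂−V₁)).
(V₂+V₁)/(V₂−V₁) = (2074+850)/(2074−850) = 2.3889; √ = 1.5456.
x_cross = 2·21.9·1.5456 = 67.70 m.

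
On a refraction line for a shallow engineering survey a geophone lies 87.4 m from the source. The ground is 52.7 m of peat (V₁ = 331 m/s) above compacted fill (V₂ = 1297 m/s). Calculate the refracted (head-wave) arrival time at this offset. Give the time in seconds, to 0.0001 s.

θ_c = arcsin(V₁/V₂) = arcsin(331/1297) = 14.79°, cos θ_c = 0.9669.
Intercept time tᵢ = 2h cos θ_c / V₁ = 2·52.7·0.9669/331 = 0.30788 s.
t = x/V₂ + tᵢ = 87.4/1297 + 0.30788 = 0.37527 s.

0.3753 s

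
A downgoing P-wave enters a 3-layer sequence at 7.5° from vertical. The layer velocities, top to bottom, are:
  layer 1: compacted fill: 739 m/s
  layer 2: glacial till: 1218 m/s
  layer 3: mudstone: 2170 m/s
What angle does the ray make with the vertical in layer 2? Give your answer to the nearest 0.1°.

Ray parameter p = sin 7.5° / 739 = 1.7663e-04 s/m.
sin θ_2 = p·V_2 = 1.7663e-04 × 1218 = 0.2151.
θ_2 = arcsin 0.2151 = 12.42°.

12.4°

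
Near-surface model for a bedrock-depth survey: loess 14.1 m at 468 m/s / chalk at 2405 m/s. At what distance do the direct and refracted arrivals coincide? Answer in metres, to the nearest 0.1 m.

34.3 m

x_cross = 2h·√((V₂+V₁)/(V₂−V₁)).
(V₂+V₁)/(V₂−V₁) = (2405+468)/(2405−468) = 1.4832; √ = 1.2179.
x_cross = 2·14.1·1.2179 = 34.34 m.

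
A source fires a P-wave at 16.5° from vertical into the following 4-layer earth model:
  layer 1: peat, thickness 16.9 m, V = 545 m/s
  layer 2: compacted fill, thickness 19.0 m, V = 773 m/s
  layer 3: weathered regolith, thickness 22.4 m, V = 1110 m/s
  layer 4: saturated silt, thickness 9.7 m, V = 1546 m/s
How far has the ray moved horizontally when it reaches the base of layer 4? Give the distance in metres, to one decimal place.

p = sin θ₁/V₁ = sin 16.5°/545 = 5.2113e-04 s/m is conserved through the stack.
Layer 1: θ = 16.50°; offset = 16.9·tan 16.50° = 5.006 m.
Layer 2: sin θ = p·773 = 0.4028 → θ = 23.76°; offset = 19.0·tan 23.76° = 8.362 m.
Layer 3: sin θ = p·1110 = 0.5785 → θ = 35.34°; offset = 22.4·tan 35.34° = 15.885 m.
Layer 4: sin θ = p·1546 = 0.8057 → θ = 53.67°; offset = 9.7·tan 53.67° = 13.193 m.
Total horizontal offset = 42.446 m.

42.4 m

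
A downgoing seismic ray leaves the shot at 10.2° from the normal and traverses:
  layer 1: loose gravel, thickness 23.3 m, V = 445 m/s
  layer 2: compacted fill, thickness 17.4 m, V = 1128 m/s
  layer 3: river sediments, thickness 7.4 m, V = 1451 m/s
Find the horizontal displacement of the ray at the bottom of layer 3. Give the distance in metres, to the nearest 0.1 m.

18.2 m

p = sin θ₁/V₁ = sin 10.2°/445 = 3.9794e-04 s/m is conserved through the stack.
Layer 1: θ = 10.20°; offset = 23.3·tan 10.20° = 4.192 m.
Layer 2: sin θ = p·1128 = 0.4489 → θ = 26.67°; offset = 17.4·tan 26.67° = 8.741 m.
Layer 3: sin θ = p·1451 = 0.5774 → θ = 35.27°; offset = 7.4·tan 35.27° = 5.233 m.
Total horizontal offset = 18.166 m.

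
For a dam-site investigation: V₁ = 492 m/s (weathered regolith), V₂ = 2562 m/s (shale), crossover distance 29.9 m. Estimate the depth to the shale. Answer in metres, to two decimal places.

x_cross = 2h·√((V₂+V₁)/(V₂−V₁)) → h = x_cross / (2·√((V₂+V₁)/(V₂−V₁))).
√((V₂+V₁)/(V₂−V₁)) = √((2562+492)/(2562−492)) = 1.2146.
h = 29.9 / (2·1.2146) = 12.31 m.

12.31 m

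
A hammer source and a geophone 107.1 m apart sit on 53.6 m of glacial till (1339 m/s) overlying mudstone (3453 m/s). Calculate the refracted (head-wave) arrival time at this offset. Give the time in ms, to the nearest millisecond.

t = x/V₂ + 2h·√(V₂²−V₁²)/(V₁V₂).
√(V₂²−V₁²) = √(3453²−1339²) = 3182.8 m/s; delay term = 2·53.6·3182.8/(1339·3453) = 0.07380 s.
t = 107.1/3453 + 0.07380 = 0.10481 s.

105 ms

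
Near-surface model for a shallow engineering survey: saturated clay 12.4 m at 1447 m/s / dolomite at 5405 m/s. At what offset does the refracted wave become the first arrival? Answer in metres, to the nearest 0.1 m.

32.6 m

θ_c = arcsin(1447/5405) = 15.53°, so cos θ_c = 0.9635 and tᵢ = 2h cos θ_c/V₁ = 0.0165 s.
At crossover x/V₁ = x/V₂ + tᵢ ⇒ x = tᵢ/(1/V₁ − 1/V₂) = 0.01651/(6.9109e-04 − 1.8501e-04) = 32.63 m.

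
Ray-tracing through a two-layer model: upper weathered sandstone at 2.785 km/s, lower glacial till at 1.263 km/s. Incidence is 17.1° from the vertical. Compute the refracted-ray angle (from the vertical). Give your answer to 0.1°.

7.7°

sin θ₁/V₁ = sin θ₂/V₂ ⇒ sin θ₂ = 1.263·sin 17.1°/2.785 = 1.263·0.2940/2.785 = 0.1333.
θ₂ = arcsin 0.1333 = 7.66° from the normal.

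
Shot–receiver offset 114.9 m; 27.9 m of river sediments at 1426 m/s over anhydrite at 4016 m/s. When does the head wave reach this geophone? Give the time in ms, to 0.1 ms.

θ_c = arcsin(V₁/V₂) = arcsin(1426/4016) = 20.80°, cos θ_c = 0.9348.
Intercept time tᵢ = 2h cos θ_c / V₁ = 2·27.9·0.9348/1426 = 0.03658 s.
t = x/V₂ + tᵢ = 114.9/4016 + 0.03658 = 0.06519 s.

65.2 ms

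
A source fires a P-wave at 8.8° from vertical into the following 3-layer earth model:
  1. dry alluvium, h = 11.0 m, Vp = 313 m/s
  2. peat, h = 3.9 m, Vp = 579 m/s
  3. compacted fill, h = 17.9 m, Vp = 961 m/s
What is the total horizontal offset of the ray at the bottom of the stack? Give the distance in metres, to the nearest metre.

12 m

p = sin θ₁/V₁ = sin 8.8°/313 = 4.8877e-04 s/m is conserved through the stack.
Layer 1: θ = 8.80°; offset = 11.0·tan 8.80° = 1.703 m.
Layer 2: sin θ = p·579 = 0.2830 → θ = 16.44°; offset = 3.9·tan 16.44° = 1.151 m.
Layer 3: sin θ = p·961 = 0.4697 → θ = 28.02°; offset = 17.9·tan 28.02° = 9.524 m.
Summing the layer offsets gives 12.377 m.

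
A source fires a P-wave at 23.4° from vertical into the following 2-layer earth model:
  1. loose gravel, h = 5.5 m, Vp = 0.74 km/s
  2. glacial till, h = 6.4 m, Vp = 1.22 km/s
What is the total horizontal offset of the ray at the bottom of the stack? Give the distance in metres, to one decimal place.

p = sin θ₁/V₁ = sin 23.4°/0.74 = 5.3669e-01 s/km is conserved through the stack.
Layer 1: θ = 23.40°; offset = 5.5·tan 23.40° = 2.380 m.
Layer 2: sin θ = p·1.22 = 0.6548 → θ = 40.90°; offset = 6.4·tan 40.90° = 5.544 m.
Summing the layer offsets gives 7.924 m.

7.9 m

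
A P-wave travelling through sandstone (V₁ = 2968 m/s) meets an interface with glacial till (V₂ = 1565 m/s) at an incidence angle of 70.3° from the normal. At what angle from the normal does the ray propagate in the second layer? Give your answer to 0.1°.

29.8°

sin θ₁/V₁ = sin θ₂/V₂ ⇒ sin θ₂ = 1565·sin 70.3°/2968 = 1565·0.9415/2968 = 0.4964.
θ₂ = sin⁻¹(0.4964) = 29.76° (from vertical).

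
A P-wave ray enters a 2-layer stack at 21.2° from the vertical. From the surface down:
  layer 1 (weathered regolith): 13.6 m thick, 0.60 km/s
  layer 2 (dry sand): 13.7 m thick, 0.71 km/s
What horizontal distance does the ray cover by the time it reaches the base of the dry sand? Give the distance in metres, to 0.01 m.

Apply Snell's law at each interface; in layer i the horizontal offset is hᵢ·tan θᵢ.
Layer 1: θ = 21.20°; offset = 13.6·tan 21.20° = 5.2751 m.
Layer 2: sin θ = 0.71·sin 21.2°/0.60 = 0.4279, θ = 25.34°; offset = 13.7·tan 25.34° = 6.4864 m.
Total horizontal offset = 11.7615 m.

11.76 m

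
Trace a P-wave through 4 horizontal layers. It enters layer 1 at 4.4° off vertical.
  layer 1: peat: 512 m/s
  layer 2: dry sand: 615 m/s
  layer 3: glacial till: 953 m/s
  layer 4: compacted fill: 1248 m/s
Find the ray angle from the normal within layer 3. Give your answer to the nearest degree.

8°

Snell's law across each interface conserves sin θ / V, so sin θ_3 = V_3·sin θ₁/V₁.
sin θ_3 = 953 × sin 4.4° / 512 = 0.1428.
θ_3 = arcsin 0.1428 = 8.21°.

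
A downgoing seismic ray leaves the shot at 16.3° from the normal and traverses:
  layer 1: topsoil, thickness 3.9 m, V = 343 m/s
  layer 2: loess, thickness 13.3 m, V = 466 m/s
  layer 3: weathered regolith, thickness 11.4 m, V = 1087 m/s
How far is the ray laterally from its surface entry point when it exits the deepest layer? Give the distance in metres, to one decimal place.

Ray parameter p = sin 16.3° / 343 m/s = 8.1827e-04 s/m.
Layer 1: θ = 16.30°; offset = 3.9·tan 16.30° = 1.140 m.
Layer 2: sin θ = p·466 = 0.3813 → θ = 22.42°; offset = 13.3·tan 22.42° = 5.486 m.
Layer 3: sin θ = p·1087 = 0.8895 → θ = 62.81°; offset = 11.4·tan 62.81° = 22.187 m.
Σ offsets = 28.814 m.

28.8 m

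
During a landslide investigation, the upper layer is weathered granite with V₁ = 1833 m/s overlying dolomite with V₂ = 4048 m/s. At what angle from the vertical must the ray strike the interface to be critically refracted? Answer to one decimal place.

26.9°

At critical incidence the refracted ray runs along the interface (θ₂ = 90°), so sin θ_c = V₁/V₂.
θ_c = arcsin(1833/4048) = arcsin 0.4528 = 26.92°.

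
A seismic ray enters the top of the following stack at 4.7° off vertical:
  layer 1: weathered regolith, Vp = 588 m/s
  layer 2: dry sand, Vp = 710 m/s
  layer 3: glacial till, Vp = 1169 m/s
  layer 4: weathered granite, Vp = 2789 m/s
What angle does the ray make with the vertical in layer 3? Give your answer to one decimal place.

Ray parameter p = sin 4.7° / 588 = 1.3935e-04 s/m.
sin θ_3 = p·V_3 = 1.3935e-04 × 1169 = 0.1629.
θ_3 = arcsin 0.1629 = 9.38°.

9.4°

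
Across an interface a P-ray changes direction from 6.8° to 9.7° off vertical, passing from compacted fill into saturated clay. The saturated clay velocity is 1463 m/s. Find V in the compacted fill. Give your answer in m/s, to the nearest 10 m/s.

1030 m/s

sin 6.8° = 0.1184; sin 9.7° = 0.1685.
V₁ = V₂·(sin θ₁/sin θ₂) = 1463·(0.1184/0.1685) = 1028.11 m/s.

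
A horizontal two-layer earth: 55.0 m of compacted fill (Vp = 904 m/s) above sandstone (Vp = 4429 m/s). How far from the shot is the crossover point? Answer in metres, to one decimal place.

x_cross = 2h·√((V₂+V₁)/(V₂−V₁)).
(V₂+V₁)/(V₂−V₁) = (4429+904)/(4429−904) = 1.5129; √ = 1.2300.
x_cross = 2·55.0·1.2300 = 135.30 m.

135.3 m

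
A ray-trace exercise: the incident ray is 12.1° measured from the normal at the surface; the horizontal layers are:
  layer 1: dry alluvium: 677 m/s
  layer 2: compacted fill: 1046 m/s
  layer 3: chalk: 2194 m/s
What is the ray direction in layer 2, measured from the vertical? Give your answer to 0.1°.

Snell's law across each interface conserves sin θ / V, so sin θ_2 = V_2·sin θ₁/V₁.
sin θ_2 = 1046 × sin 12.1° / 677 = 0.3239.
θ_2 = arcsin 0.3239 = 18.90°.

18.9°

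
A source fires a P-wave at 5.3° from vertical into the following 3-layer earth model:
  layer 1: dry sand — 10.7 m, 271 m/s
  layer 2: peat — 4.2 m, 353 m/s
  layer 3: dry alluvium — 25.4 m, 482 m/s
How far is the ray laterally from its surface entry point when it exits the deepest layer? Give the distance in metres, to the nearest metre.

Ray parameter p = sin 5.3° / 271 m/s = 3.4085e-04 s/m.
Layer 1: θ = 5.30°; offset = 10.7·tan 5.30° = 0.993 m.
Layer 2: sin θ = p·353 = 0.1203 → θ = 6.91°; offset = 4.2·tan 6.91° = 0.509 m.
Layer 3: sin θ = p·482 = 0.1643 → θ = 9.46°; offset = 25.4·tan 9.46° = 4.230 m.
Total horizontal offset = 5.732 m.

6 m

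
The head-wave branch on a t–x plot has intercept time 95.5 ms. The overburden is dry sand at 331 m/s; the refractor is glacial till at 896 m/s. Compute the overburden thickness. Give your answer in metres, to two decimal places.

17.01 m

θ_c = arcsin(331/896) = 21.68°; cos θ_c = 0.9293.
tᵢ = 2h cos θ_c/V₁ ⇒ h = tᵢ·V₁/(2 cos θ_c) = 0.0955·331/(2·0.9293) = 17.01 m.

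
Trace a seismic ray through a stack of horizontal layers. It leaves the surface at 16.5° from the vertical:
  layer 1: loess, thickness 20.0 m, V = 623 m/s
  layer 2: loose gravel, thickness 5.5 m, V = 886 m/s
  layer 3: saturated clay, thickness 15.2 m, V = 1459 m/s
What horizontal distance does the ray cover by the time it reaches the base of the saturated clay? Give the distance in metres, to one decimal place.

p = sin θ₁/V₁ = sin 16.5°/623 = 4.5588e-04 s/m is conserved through the stack.
Layer 1: θ = 16.50°; offset = 20.0·tan 16.50° = 5.924 m.
Layer 2: sin θ = p·886 = 0.4039 → θ = 23.82°; offset = 5.5·tan 23.82° = 2.428 m.
Layer 3: sin θ = p·1459 = 0.6651 → θ = 41.69°; offset = 15.2·tan 41.69° = 13.539 m.
Summing the layer offsets gives 21.892 m.

21.9 m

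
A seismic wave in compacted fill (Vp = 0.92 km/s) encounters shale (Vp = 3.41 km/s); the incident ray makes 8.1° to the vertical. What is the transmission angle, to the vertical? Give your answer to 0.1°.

Snell's law: sin θ₂ = (V₂/V₁)·sin θ₁ = (3.41/0.92)·sin 8.1° = 0.5223.
θ₂ = arcsin 0.5223 = 31.48° from the normal.

31.5°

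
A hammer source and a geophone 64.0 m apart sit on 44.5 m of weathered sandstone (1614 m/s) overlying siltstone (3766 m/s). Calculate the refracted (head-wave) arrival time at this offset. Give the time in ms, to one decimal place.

66.8 ms

t = x/V₂ + 2h·√(V₂²−V₁²)/(V₁V₂).
√(V₂²−V₁²) = √(3766²−1614²) = 3402.6 m/s; delay term = 2·44.5·3402.6/(1614·3766) = 0.04982 s.
t = 64.0/3766 + 0.04982 = 0.06682 s.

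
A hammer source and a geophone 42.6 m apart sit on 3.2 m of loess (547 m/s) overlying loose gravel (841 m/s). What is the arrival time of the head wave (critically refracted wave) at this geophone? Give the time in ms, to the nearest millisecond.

60 ms

θ_c = arcsin(V₁/V₂) = arcsin(547/841) = 40.57°, cos θ_c = 0.7596.
Intercept time tᵢ = 2h cos θ_c / V₁ = 2·3.2·0.7596/547 = 0.00889 s.
t = x/V₂ + tᵢ = 42.6/841 + 0.00889 = 0.05954 s.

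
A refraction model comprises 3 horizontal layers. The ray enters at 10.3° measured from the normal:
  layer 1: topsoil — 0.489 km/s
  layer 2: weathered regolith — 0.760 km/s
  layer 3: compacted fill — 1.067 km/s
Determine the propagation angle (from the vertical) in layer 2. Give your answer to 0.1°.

Snell's law across each interface conserves sin θ / V, so sin θ_2 = V_2·sin θ₁/V₁.
sin θ_2 = 0.760 × sin 10.3° / 0.489 = 0.2779.
θ_2 = arcsin 0.2779 = 16.13°.

16.1°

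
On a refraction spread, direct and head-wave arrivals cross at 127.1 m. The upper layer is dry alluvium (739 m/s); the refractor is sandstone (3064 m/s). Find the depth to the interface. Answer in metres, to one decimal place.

h = (x_cross/2)·√((V₂−V₁)/(V₂+V₁)).
(V₂−V₁)/(V₂+V₁) = (3064−739)/(3064+739) = 0.6114; √ = 0.7819.
h = (127.1/2)·0.7819 = 49.69 m.

49.7 m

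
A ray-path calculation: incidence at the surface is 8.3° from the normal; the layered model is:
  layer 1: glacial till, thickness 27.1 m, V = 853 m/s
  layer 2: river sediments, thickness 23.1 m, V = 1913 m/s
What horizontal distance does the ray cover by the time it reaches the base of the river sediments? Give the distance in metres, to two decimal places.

Apply Snell's law at each interface; in layer i the horizontal offset is hᵢ·tan θᵢ.
Layer 1: θ = 8.30°; offset = 27.1·tan 8.30° = 3.9535 m.
Layer 2: sin θ = 1913·sin 8.3°/853 = 0.3237, θ = 18.89°; offset = 23.1·tan 18.89° = 7.9042 m.
Summing the layer offsets gives 11.8576 m.

11.86 m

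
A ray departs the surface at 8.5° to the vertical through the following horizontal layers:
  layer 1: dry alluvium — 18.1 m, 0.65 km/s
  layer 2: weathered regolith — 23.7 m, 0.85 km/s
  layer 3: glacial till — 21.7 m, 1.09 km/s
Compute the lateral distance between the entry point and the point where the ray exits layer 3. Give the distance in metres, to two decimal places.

12.93 m

p = sin θ₁/V₁ = sin 8.5°/0.65 = 2.2740e-01 s/km is conserved through the stack.
Layer 1: θ = 8.50°; offset = 18.1·tan 8.50° = 2.7051 m.
Layer 2: sin θ = p·0.85 = 0.1933 → θ = 11.14°; offset = 23.7·tan 11.14° = 4.6690 m.
Layer 3: sin θ = p·1.09 = 0.2479 → θ = 14.35°; offset = 21.7·tan 14.35° = 5.5519 m.
Σ offsets = 12.9260 m.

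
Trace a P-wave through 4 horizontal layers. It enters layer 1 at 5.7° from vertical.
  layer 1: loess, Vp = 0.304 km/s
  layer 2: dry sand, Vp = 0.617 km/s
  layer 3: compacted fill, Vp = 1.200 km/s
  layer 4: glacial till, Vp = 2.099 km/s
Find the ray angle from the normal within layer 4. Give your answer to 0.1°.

Snell's law across each interface conserves sin θ / V, so sin θ_4 = V_4·sin θ₁/V₁.
sin θ_4 = 2.099 × sin 5.7° / 0.304 = 0.6858.
θ_4 = 43.30° from the vertical.

43.3°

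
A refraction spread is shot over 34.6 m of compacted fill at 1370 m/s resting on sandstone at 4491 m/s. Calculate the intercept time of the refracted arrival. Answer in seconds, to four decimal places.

tᵢ = 2h·√(V₂²−V₁²)/(V₁V₂).
√(V₂²−V₁²) = √(4491²−1370²) = 4276.9 m/s.
tᵢ = 2·34.6·4276.9/(1370·4491) = 0.04810 s.

0.0481 s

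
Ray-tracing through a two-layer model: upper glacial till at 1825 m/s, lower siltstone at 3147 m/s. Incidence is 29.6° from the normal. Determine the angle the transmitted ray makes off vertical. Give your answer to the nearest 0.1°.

sin θ₁/V₁ = sin θ₂/V₂ ⇒ sin θ₂ = 3147·sin 29.6°/1825 = 3147·0.4939/1825 = 0.8517.
θ₂ = arcsin 0.8517 = 58.40° from the normal.

58.4°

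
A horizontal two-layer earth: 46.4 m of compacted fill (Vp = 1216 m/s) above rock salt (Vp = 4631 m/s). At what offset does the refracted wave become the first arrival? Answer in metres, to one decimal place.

x_cross = 2h·√((V₂+V₁)/(V₂−V₁)).
(V₂+V₁)/(V₂−V₁) = (4631+1216)/(4631−1216) = 1.7122; √ = 1.3085.
x_cross = 2·46.4·1.3085 = 121.43 m.

121.4 m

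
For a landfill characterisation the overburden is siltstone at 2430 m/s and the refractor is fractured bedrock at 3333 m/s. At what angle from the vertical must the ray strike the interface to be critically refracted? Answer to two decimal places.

46.81°

Critical incidence: sin θ_c = V₁/V₂ = 2430/3333 = 0.7291.
θ_c = arcsin 0.7291 = 46.81°.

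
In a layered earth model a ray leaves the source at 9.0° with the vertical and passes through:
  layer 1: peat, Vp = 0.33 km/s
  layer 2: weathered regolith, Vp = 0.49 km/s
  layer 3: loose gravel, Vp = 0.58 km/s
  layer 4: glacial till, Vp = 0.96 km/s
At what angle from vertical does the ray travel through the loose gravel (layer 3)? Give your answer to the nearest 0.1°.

Ray parameter p = sin 9.0° / 0.33 = 4.7404e-01 s/km.
sin θ_3 = p·V_3 = 4.7404e-01 × 0.58 = 0.2749.
θ_3 = 15.96° from the vertical.

16.0°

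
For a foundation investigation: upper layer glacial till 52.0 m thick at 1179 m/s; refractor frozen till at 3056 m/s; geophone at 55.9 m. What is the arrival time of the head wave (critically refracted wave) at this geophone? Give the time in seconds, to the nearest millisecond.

0.100 s

t = x/V₂ + 2h·√(V₂²−V₁²)/(V₁V₂).
√(V₂²−V₁²) = √(3056²−1179²) = 2819.4 m/s; delay term = 2·52.0·2819.4/(1179·3056) = 0.08138 s.
t = 55.9/3056 + 0.08138 = 0.09967 s.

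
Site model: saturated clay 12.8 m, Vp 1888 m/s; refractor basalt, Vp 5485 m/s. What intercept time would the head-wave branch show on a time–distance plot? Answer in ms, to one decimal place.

θ_c = arcsin(V₁/V₂) = arcsin(1888/5485) = 20.13°; cos θ_c = 0.9389.
tᵢ = 2h·cos θ_c / V₁ = 2·12.8·0.9389 / 1888 = 0.01273 s.

12.7 ms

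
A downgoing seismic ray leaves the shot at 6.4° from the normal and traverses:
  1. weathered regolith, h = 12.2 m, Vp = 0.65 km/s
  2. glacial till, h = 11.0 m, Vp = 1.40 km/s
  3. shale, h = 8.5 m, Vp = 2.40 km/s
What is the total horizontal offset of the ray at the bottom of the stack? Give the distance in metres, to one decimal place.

7.9 m

Apply Snell's law at each interface; in layer i the horizontal offset is hᵢ·tan θᵢ.
Layer 1: θ = 6.40°; offset = 12.2·tan 6.40° = 1.368 m.
Layer 2: sin θ = 1.40·sin 6.4°/0.65 = 0.2401, θ = 13.89°; offset = 11.0·tan 13.89° = 2.721 m.
Layer 3: sin θ = 2.40·sin 6.4°/0.65 = 0.4116, θ = 24.30°; offset = 8.5·tan 24.30° = 3.839 m.
Total horizontal offset = 7.928 m.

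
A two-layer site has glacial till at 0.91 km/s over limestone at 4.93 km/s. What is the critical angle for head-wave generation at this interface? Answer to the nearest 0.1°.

10.6°

At critical incidence the refracted ray runs along the interface (θ₂ = 90°), so sin θ_c = V₁/V₂.
θ_c = arcsin(0.91/4.93) = arcsin 0.1846 = 10.64°.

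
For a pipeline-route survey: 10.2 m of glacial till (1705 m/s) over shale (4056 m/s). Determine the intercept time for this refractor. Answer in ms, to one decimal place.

10.9 ms

θ_c = arcsin(V₁/V₂) = arcsin(1705/4056) = 24.86°; cos θ_c = 0.9074.
tᵢ = 2h·cos θ_c / V₁ = 2·10.2·0.9074 / 1705 = 0.01086 s.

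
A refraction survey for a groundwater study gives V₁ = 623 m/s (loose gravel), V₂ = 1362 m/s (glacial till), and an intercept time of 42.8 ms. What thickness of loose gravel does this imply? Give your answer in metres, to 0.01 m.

14.99 m

θ_c = arcsin(623/1362) = 27.22°; cos θ_c = 0.8893.
tᵢ = 2h cos θ_c/V₁ ⇒ h = tᵢ·V₁/(2 cos θ_c) = 0.0428·623/(2·0.8893) = 14.99 m.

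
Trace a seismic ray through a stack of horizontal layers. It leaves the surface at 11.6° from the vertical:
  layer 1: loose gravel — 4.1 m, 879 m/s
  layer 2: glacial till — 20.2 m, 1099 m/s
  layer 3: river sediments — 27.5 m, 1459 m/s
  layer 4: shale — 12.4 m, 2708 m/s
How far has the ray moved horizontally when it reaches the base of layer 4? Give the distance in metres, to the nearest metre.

26 m

p = sin θ₁/V₁ = sin 11.6°/879 = 2.2876e-04 s/m is conserved through the stack.
Layer 1: θ = 11.60°; offset = 4.1·tan 11.60° = 0.842 m.
Layer 2: sin θ = p·1099 = 0.2514 → θ = 14.56°; offset = 20.2·tan 14.56° = 5.247 m.
Layer 3: sin θ = p·1459 = 0.3338 → θ = 19.50°; offset = 27.5·tan 19.50° = 9.737 m.
Layer 4: sin θ = p·2708 = 0.6195 → θ = 38.28°; offset = 12.4·tan 38.28° = 9.785 m.
Summing the layer offsets gives 25.610 m.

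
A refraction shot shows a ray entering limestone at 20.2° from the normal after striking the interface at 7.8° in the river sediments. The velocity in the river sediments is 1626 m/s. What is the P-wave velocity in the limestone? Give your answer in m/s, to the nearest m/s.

Snell's law: sin 7.8°/V₁ = sin 20.2°/V₂.
V₂ = V₁·sin 20.2°/sin 7.8° = 1626 × 2.5443 = 4137.00 m/s.

4137 m/s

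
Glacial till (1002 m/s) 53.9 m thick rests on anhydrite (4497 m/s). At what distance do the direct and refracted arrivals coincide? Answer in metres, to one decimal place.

135.2 m

x_cross = 2h·√((V₂+V₁)/(V₂−V₁)).
(V₂+V₁)/(V₂−V₁) = (4497+1002)/(4497−1002) = 1.5734; √ = 1.2543.
x_cross = 2·53.9·1.2543 = 135.22 m.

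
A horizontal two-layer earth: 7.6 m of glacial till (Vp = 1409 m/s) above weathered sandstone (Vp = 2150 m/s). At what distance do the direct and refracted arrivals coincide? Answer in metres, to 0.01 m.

θ_c = arcsin(1409/2150) = 40.95°, so cos θ_c = 0.7553 and tᵢ = 2h cos θ_c/V₁ = 0.0081 s.
At crossover x/V₁ = x/V₂ + tᵢ ⇒ x = tᵢ/(1/V₁ − 1/V₂) = 0.00815/(7.0972e-04 − 4.6512e-04) = 33.31 m.

33.31 m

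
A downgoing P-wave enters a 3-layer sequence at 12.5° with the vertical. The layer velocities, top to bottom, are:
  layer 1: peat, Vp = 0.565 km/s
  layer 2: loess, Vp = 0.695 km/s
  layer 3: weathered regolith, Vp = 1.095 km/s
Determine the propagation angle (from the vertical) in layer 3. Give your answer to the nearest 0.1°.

Ray parameter p = sin 12.5° / 0.565 = 3.8308e-01 s/km.
sin θ_3 = p·V_3 = 3.8308e-01 × 1.095 = 0.4195.
θ_3 = 24.80° from the vertical.

24.8°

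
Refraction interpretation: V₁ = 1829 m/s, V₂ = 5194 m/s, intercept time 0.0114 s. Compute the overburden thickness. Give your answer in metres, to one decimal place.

θ_c = arcsin(1829/5194) = 20.62°; cos θ_c = 0.9359.
tᵢ = 2h cos θ_c/V₁ ⇒ h = tᵢ·V₁/(2 cos θ_c) = 0.0114·1829/(2·0.9359) = 11.14 m.

11.1 m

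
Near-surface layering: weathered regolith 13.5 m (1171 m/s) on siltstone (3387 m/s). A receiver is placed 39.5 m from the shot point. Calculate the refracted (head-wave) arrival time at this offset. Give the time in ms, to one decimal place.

θ_c = arcsin(V₁/V₂) = arcsin(1171/3387) = 20.23°, cos θ_c = 0.9383.
Intercept time tᵢ = 2h cos θ_c / V₁ = 2·13.5·0.9383/1171 = 0.02164 s.
t = x/V₂ + tᵢ = 39.5/3387 + 0.02164 = 0.03330 s.

33.3 ms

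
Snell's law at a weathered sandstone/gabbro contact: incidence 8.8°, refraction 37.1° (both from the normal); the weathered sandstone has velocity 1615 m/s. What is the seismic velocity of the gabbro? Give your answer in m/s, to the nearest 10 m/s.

6370 m/s

sin 8.8° = 0.1530; sin 37.1° = 0.6032.
V₂ = V₁·(sin θ₂/sin θ₁) = 1615·(0.6032/0.1530) = 6367.78 m/s.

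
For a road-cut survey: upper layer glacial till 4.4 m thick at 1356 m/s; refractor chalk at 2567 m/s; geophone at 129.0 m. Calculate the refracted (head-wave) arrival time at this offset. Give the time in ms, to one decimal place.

θ_c = arcsin(V₁/V₂) = arcsin(1356/2567) = 31.89°, cos θ_c = 0.8491.
Intercept time tᵢ = 2h cos θ_c / V₁ = 2·4.4·0.8491/1356 = 0.00551 s.
t = x/V₂ + tᵢ = 129.0/2567 + 0.00551 = 0.05576 s.

55.8 ms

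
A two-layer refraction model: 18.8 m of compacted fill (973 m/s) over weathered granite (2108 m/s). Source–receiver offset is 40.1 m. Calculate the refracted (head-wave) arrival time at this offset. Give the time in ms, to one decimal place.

53.3 ms

θ_c = arcsin(V₁/V₂) = arcsin(973/2108) = 27.49°, cos θ_c = 0.8871.
Intercept time tᵢ = 2h cos θ_c / V₁ = 2·18.8·0.8871/973 = 0.03428 s.
t = x/V₂ + tᵢ = 40.1/2108 + 0.03428 = 0.05330 s.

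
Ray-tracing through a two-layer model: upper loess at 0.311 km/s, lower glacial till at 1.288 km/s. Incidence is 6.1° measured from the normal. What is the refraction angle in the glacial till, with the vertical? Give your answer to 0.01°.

sin θ₁/V₁ = sin θ₂/V₂ ⇒ sin θ₂ = 1.288·sin 6.1°/0.311 = 1.288·0.1063/0.311 = 0.4401.
θ₂ = sin⁻¹(0.4401) = 26.11° (from vertical).

26.11°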